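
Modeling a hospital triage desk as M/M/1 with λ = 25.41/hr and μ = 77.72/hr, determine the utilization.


ρ = λ/μ = 25.41/77.72 = 0.3269

Final: 0.3269


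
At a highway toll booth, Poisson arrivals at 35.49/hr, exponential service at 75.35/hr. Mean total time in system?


W = 1/(μ−λ) = 1/(75.35 − 35.49) = 1/39.86 = 0.02509 hr

Final: 0.02509 hr


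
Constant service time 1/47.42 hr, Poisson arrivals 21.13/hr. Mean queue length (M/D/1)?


ρ = 21.13/47.42 = 0.4456
M/D/1: Lq = ρ²/(2(1−ρ)) = 0.1986/(2·0.5544) = 0.17907

Final: 0.17907


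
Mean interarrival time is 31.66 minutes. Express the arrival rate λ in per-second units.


λ = 1/(interarrival time) in consistent units.
1 second = 0.0166667 min, so λ = 0.0166667/31.66 = 0.0005264 per second

Final: 0.0005264 /sec


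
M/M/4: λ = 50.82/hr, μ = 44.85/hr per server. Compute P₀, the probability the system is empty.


a = λ/μ = 50.82/44.85 = 1.1331; ρ = a/c = 0.2833
Σ_{k=0}^{3} a^k/k! (terms k=0..3) = 1.00000 + 1.13311 + 0.64197 + 0.24247 = 3.01755
Tail: a^4/(4!(1−ρ)) = 1.64850/(24·0.7167) = 0.09584
P₀ = 1/(3.01755 + 0.09584) = 1/3.11339 = 0.321193

Final: 0.321193


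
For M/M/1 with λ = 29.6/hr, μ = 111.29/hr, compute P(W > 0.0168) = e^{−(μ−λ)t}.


W ~ Exponential(μ−λ) for M/M/1.
μ − λ = 111.29 − 29.6 = 81.6900
P(W > t) = e^{−(μ−λ)t} = e^{−1.3724} = 0.253500

Final: 0.253500


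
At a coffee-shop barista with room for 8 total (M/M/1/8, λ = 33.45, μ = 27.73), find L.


ρ = 33.45/27.73 = 1.2063
L = ρ[1 − (K+1)ρ^K + Kρ^(K+1)] / [(1−ρ)(1−ρ^(K+1))]
Numerator: 1.2063·(1 − 9·4.483013 + 8·5.407746) = 4.722382
Denominator: (-0.2063)·(-4.407746) = 0.909207
L = 4.722382/0.909207 = 5.1940

Final: 5.1940


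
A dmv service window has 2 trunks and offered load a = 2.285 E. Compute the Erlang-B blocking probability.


B(c,a) = (a^c/c!) / Σ_{k=0}^{c} a^k/k!
a^2/2! = 2.610613
Σ terms (k=0..2): 1.00000 + 2.28500 + 2.61061 = 5.895613
B = 2.610613/5.895613 = 0.442806

Final: 0.442806


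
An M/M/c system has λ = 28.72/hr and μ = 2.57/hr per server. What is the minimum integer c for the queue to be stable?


Stability requires cμ > λ ⇔ c > λ/μ.
λ/μ = 28.72/2.57 = 11.1751
Minimum integer c = ⌊11.1751⌋ + 1 = 12
Check: 12·2.57 = 30.84 > 28.72, while 11·2.57 = 28.27 ≤ 28.72

Final: 12 servers


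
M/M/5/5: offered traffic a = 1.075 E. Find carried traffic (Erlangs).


B(5,1.075) = 0.004087 (Erlang-B)
Carried load = a(1 − B) = 1.075·(1 − 0.004087) = 1.075·0.995913 = 1.0706 E

Final: 1.0706 Erlangs


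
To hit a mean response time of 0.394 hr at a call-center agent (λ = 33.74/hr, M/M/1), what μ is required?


W = 1/(μ−λ) ⇒ μ − λ = 1/W = 1/0.394 = 2.5381
μ = λ + 1/W = 33.74 + 2.5381 = 36.2781 per hr

Final: 36.2781 /hr


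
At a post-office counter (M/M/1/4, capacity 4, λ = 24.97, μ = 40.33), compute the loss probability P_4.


ρ = λ/μ = 24.97/40.33 = 0.6191
P_K = (1−ρ)ρ^K/(1−ρ^(K+1)) = (0.3809·0.146947)/(1 − 0.090981)
= 0.055966/0.909019 = 0.061567

Final: 0.061567


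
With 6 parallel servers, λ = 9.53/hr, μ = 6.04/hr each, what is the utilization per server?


ρ = λ/(cμ) = 9.53/(6·6.04) = 9.53/36.24 = 0.2630

Final: 0.2630


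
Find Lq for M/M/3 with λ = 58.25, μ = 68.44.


a = λ/μ = 0.8511; ρ = a/3 = 0.2837
P₀ = 0.424311
Lq = P₀·a^c·ρ / (c!·(1−ρ)²) = 0.424311·0.61654·0.2837/(6·0.51308)
= 0.02411

Final: 0.02411


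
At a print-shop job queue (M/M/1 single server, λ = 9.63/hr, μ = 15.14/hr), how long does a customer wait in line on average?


ρ = 9.63/15.14 = 0.6361
Wq = ρ/(μ−λ) = 0.6361/(15.14 − 9.63) = 0.6361/5.51 = 0.1154 hr

Final: 0.1154 hr


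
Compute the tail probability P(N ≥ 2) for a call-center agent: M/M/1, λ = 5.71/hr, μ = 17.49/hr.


ρ = 5.71/17.49 = 0.3265
P(N ≥ n) = ρ^n = 0.3265^2 = 0.106584

Final: 0.106584


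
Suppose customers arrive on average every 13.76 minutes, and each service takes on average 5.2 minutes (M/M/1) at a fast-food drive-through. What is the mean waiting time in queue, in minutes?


λ = 60/13.76 = 4.3605 /hr
μ = 60/5.2 = 11.5385 /hr
ρ = λ/μ = 4.3605/11.5385 = 0.3779
Wq = ρ/(μ−λ) = 0.3779/(11.5385−4.3605) = 0.05265 hr
In minutes: 0.05265·60 = 3.159 min

Final: 3.159 min


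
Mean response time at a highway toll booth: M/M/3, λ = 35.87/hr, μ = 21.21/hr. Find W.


a = 1.6912; ρ = 0.5637; P₀ = 0.167530
Lq = P₀·a^c·ρ/(c!(1−ρ)²) = 0.40001
Wq = Lq/λ = 0.40001/35.87 = 0.01115 hr
W = Wq + 1/μ = 0.01115 + 0.04715 = 0.05830 hr

Final: 0.05830 hr


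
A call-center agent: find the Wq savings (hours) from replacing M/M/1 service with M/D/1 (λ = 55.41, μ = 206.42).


ρ = 55.41/206.42 = 0.2684
Wq(M/M/1) = ρ/(μ−λ) = 0.2684/151.01 = 0.001778 hr
Wq(M/D/1) = ρ/(2(μ−λ)) = 0.0008888 hr
Savings = 0.001778 − 0.0008888 = 0.0008888 hr

Final: 0.0008888 hr


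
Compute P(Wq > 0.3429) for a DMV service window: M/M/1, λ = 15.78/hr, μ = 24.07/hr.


ρ = 15.78/24.07 = 0.6556
P(Wq > t) = ρ·e^{−(μ−λ)t} = 0.6556·e^{−2.8426}
= 0.6556·0.058272 = 0.038202

Final: 0.038202


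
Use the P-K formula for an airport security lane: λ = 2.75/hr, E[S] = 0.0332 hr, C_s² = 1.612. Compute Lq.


ρ = λ·E[S] = 2.75·0.0332 = 0.09130
Lq = ρ²(1+C_s²)/(2(1−ρ)) = 0.008336·(1+1.612)/(2·0.9087)
= 0.008336·2.6120/1.8174 = 0.01198

Final: 0.01198


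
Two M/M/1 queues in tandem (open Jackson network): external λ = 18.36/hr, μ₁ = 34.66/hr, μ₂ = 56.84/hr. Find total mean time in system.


Each node sees arrival rate λ = 18.36/hr (tandem ⇒ throughput preserved).
W₁ = 1/(μ₁−λ) = 1/(34.66−18.36) = 0.06135 hr
W₂ = 1/(μ₂−λ) = 1/(56.84−18.36) = 0.02599 hr
W_total = W₁ + W₂ = 0.06135 + 0.02599 = 0.08734 hr

Final: 0.08734 hr


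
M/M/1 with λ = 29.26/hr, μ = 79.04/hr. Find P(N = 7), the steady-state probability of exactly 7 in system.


ρ = 29.26/79.04 = 0.3702
P_n = (1−ρ)·ρ^n = (1 − 0.3702)·0.3702^7 = 0.6298·0.0009528 = 0.0006001

Final: 0.0006001


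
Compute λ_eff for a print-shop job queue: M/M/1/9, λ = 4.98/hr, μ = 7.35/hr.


ρ = 0.6776; P_K = (1−ρ)ρ^9/(1−ρ^10) = 0.009906
λ_eff = λ(1 − P_K) = 4.98·(1 − 0.009906) = 4.98·0.990094 = 4.9307 /hr

Final: 4.9307 /hr


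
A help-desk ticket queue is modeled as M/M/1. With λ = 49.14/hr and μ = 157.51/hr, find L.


ρ = λ/μ = 49.14/157.51 = 0.3120
L = ρ/(1−ρ) = 0.3120/(1 − 0.3120) = 0.3120/0.6880 = 0.4534

Final: 0.4534


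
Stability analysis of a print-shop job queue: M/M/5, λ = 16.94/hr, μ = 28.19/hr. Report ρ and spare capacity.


Total capacity cμ = 5·28.19 = 140.95/hr
ρ = λ/(cμ) = 16.94/140.95 = 0.1202
Stable ⇔ ρ < 1: YES
Spare capacity = cμ − λ = 140.95 − 16.94 = 124.01/hr

Final: ρ = 0.1202; stable; margin = 124.01/hr


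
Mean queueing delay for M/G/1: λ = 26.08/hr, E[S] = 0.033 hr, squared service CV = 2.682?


ρ = λ·E[S] = 26.08·0.033 = 0.8606
E[S²] = E[S]²(1+C_s²) = 0.033²·(1+2.682) = 0.004010
Wq = λ·E[S²]/(2(1−ρ)) = 26.08·0.004010/(2·0.1394) = 0.37519 hr

Final: 0.37519 hr


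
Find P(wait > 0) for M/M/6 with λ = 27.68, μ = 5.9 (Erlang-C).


a = λ/μ = 4.6915; ρ = a/6 = 0.7819
P₀ = 0.007095 (from M/M/c formula)
C(c,a) = [a^c/(c!(1−ρ))]·P₀ = [10663.12364/(720·0.2181)]·0.007095
= 67.91065·0.007095 = 0.481827

Final: 0.481827


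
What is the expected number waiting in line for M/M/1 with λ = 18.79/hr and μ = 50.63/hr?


ρ = 18.79/50.63 = 0.3711
Lq = ρ²/(1−ρ) = 0.1377/0.6289 = 0.2190

Final: 0.2190


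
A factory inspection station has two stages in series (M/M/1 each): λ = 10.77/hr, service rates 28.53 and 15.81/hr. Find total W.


Each node sees arrival rate λ = 10.77/hr (tandem ⇒ throughput preserved).
W₁ = 1/(μ₁−λ) = 1/(28.53−10.77) = 0.05631 hr
W₂ = 1/(μ₂−λ) = 1/(15.81−10.77) = 0.19841 hr
W_total = W₁ + W₂ = 0.05631 + 0.19841 = 0.25472 hr

Final: 0.25472 hr


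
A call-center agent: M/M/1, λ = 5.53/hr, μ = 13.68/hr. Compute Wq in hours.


ρ = 5.53/13.68 = 0.4042
Wq = ρ/(μ−λ) = 0.4042/(13.68 − 5.53) = 0.4042/8.15 = 0.04960 hr

Final: 0.04960 hr


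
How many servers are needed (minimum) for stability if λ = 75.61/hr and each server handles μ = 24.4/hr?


Stability requires cμ > λ ⇔ c > λ/μ.
λ/μ = 75.61/24.4 = 3.0988
Minimum integer c = ⌊3.0988⌋ + 1 = 4
Check: 4·24.4 = 97.60 > 75.61, while 3·24.4 = 73.20 ≤ 75.61

Final: 4 servers


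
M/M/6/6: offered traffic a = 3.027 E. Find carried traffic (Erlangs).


B(6,3.027) = 0.053648 (Erlang-B)
Carried load = a(1 − B) = 3.027·(1 − 0.053648) = 3.027·0.946352 = 2.8646 E

Final: 2.8646 Erlangs


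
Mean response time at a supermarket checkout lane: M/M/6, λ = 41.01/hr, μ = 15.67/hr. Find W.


a = 2.6171; ρ = 0.4362; P₀ = 0.072472
Lq = P₀·a^c·ρ/(c!(1−ρ)²) = 0.04438
Wq = Lq/λ = 0.04438/41.01 = 0.001082 hr
W = Wq + 1/μ = 0.001082 + 0.06382 = 0.06490 hr

Final: 0.06490 hr


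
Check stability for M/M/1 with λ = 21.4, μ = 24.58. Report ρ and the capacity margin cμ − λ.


Total capacity cμ = 1·24.58 = 24.58/hr
ρ = λ/(cμ) = 21.4/24.58 = 0.8706
Stable ⇔ ρ < 1: YES
Spare capacity = cμ − λ = 24.58 − 21.4 = 3.18/hr

Final: ρ = 0.8706; stable; margin = 3.18/hr


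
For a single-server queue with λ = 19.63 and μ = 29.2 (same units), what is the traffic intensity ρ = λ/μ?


ρ = λ/μ = 19.63/29.2 = 0.6723

Final: 0.6723


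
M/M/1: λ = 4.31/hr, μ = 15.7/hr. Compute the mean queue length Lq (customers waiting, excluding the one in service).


ρ = 4.31/15.7 = 0.2745
Lq = ρ²/(1−ρ) = 0.07536/0.7255 = 0.1039

Final: 0.1039


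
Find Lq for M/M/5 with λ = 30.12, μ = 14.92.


a = λ/μ = 2.0188; ρ = a/5 = 0.4038
P₀ = 0.131781
Lq = P₀·a^c·ρ / (c!·(1−ρ)²) = 0.131781·33.52978·0.4038/(120·0.35551)
= 0.04182

Final: 0.04182


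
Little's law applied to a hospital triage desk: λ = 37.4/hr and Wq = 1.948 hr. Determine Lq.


Lq = λWq = 37.4·1.948 = 72.8552

Final: 72.8552


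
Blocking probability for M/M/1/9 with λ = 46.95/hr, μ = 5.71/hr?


ρ = λ/μ = 46.95/5.71 = 8.2224
P_K = (1−ρ)ρ^K/(1−ρ^(K+1)) = (-7.2224·171789017.239386)/(1 − 1412520903.570784)
= -1240731886.331398/-1412520902.570784 = 0.878381

Final: 0.878381


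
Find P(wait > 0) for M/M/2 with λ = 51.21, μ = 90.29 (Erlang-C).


a = λ/μ = 0.5672; ρ = a/2 = 0.2836
P₀ = 0.558135 (from M/M/c formula)
C(c,a) = [a^c/(c!(1−ρ))]·P₀ = [0.32168/(2·0.7164)]·0.558135
= 0.22451·0.558135 = 0.125307

Final: 0.125307


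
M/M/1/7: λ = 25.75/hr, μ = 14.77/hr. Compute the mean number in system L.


ρ = 25.75/14.77 = 1.7434
L = ρ[1 − (K+1)ρ^K + Kρ^(K+1)] / [(1−ρ)(1−ρ^(K+1))]
Numerator: 1.7434·(1 − 8·48.952758 + 7·85.344179) = 360.512530
Denominator: (-0.7434)·(-84.344179) = 62.701360
L = 360.512530/62.701360 = 5.7497

Final: 5.7497


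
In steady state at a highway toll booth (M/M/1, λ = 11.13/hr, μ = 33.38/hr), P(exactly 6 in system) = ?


ρ = 11.13/33.38 = 0.3334
P_n = (1−ρ)·ρ^n = (1 − 0.3334)·0.3334^6 = 0.6666·0.001374 = 0.0009160

Final: 0.0009160


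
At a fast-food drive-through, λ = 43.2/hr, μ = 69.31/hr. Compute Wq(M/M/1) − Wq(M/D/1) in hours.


ρ = 43.2/69.31 = 0.6233
Wq(M/M/1) = ρ/(μ−λ) = 0.6233/26.11 = 0.02387 hr
Wq(M/D/1) = ρ/(2(μ−λ)) = 0.01194 hr
Savings = 0.02387 − 0.01194 = 0.01194 hr

Final: 0.01194 hr


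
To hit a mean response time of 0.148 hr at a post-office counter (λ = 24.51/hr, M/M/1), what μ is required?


W = 1/(μ−λ) ⇒ μ − λ = 1/W = 1/0.148 = 6.7568
μ = λ + 1/W = 24.51 + 6.7568 = 31.2668 per hr

Final: 31.2668 /hr


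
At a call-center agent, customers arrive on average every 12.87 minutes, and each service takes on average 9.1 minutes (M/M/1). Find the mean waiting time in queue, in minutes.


λ = 60/12.87 = 4.6620 /hr
μ = 60/9.1 = 6.5934 /hr
ρ = λ/μ = 4.6620/6.5934 = 0.7071
Wq = ρ/(μ−λ) = 0.7071/(6.5934−4.6620) = 0.36609 hr
In minutes: 0.36609·60 = 21.966 min

Final: 21.966 min


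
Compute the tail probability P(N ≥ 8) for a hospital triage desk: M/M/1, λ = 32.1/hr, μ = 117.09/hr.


ρ = 32.1/117.09 = 0.2741
P(N ≥ n) = ρ^n = 0.2741^8 = 0.00003191

Final: 0.00003191


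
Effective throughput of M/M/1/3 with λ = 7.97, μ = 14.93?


ρ = 0.5338; P_K = (1−ρ)ρ^3/(1−ρ^4) = 0.077184
λ_eff = λ(1 − P_K) = 7.97·(1 − 0.077184) = 7.97·0.922816 = 7.3548 /hr

Final: 7.3548 /hr


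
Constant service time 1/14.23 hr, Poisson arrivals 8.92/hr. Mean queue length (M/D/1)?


ρ = 8.92/14.23 = 0.6268
M/D/1: Lq = ρ²/(2(1−ρ)) = 0.3929/(2·0.3732) = 0.52650

Final: 0.52650


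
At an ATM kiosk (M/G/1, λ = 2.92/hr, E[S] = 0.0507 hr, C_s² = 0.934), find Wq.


ρ = λ·E[S] = 2.92·0.0507 = 0.1480
E[S²] = E[S]²(1+C_s²) = 0.0507²·(1+0.934) = 0.004971
Wq = λ·E[S²]/(2(1−ρ)) = 2.92·0.004971/(2·0.8520) = 0.008519 hr

Final: 0.008519 hr


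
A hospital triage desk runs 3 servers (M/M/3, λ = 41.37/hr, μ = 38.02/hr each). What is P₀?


a = λ/μ = 41.37/38.02 = 1.0881; ρ = a/c = 0.3627
Σ_{k=0}^{2} a^k/k! (terms k=0..2) = 1.00000 + 1.08811 + 0.59199 = 2.68010
Tail: a^3/(3!(1−ρ)) = 1.28831/(6·0.6373) = 0.33692
P₀ = 1/(2.68010 + 0.33692) = 1/3.01703 = 0.331452

Final: 0.331452


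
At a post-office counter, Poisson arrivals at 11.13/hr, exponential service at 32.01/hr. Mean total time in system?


W = 1/(μ−λ) = 1/(32.01 − 11.13) = 1/20.88 = 0.04789 hr

Final: 0.04789 hr


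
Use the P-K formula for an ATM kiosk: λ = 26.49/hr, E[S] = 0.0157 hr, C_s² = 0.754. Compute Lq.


ρ = λ·E[S] = 26.49·0.0157 = 0.4159
Lq = ρ²(1+C_s²)/(2(1−ρ)) = 0.1730·(1+0.754)/(2·0.5841)
= 0.1730·1.7540/1.1682 = 0.25970

Final: 0.25970


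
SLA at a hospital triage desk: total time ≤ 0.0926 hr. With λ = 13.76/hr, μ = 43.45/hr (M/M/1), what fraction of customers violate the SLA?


W ~ Exponential(μ−λ) for M/M/1.
μ − λ = 43.45 − 13.76 = 29.6900
P(W > t) = e^{−(μ−λ)t} = e^{−2.7493} = 0.063973

Final: 0.063973


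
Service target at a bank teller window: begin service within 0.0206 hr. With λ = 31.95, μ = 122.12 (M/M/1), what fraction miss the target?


ρ = 31.95/122.12 = 0.2616
P(Wq > t) = ρ·e^{−(μ−λ)t} = 0.2616·e^{−1.8575}
= 0.2616·0.156062 = 0.040830

Final: 0.040830


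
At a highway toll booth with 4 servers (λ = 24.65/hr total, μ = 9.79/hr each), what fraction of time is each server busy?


ρ = λ/(cμ) = 24.65/(4·9.79) = 24.65/39.16 = 0.6295

Final: 0.6295


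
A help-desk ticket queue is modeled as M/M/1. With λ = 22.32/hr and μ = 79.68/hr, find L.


ρ = λ/μ = 22.32/79.68 = 0.2801
L = ρ/(1−ρ) = 0.2801/(1 − 0.2801) = 0.2801/0.7199 = 0.3891

Final: 0.3891


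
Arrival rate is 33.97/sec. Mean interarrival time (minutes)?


Mean interarrival time = 1/λ = 1/33.97 second = 0.02944 second
In minutes: 0.02944 × 0.0166667 = 0.0004906 min

Final: 0.0004906 min


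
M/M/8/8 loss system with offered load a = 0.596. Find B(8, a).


B(c,a) = (a^c/c!) / Σ_{k=0}^{c} a^k/k!
a^8/8! = 0.0000003949
Σ terms (k=0..8): 1.00000 + 0.59600 + 0.17761 + 0.03528 + 0.005257 + 0.0006267 + 0.00006225 + 0.000005300 + 0.0000003949 = 1.814845
B = 0.0000003949/1.814845 = 0.0000002176

Final: 0.0000002176


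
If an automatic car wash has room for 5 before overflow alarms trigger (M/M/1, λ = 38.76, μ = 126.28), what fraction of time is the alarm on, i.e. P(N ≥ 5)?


ρ = 38.76/126.28 = 0.3069
P(N ≥ n) = ρ^n = 0.3069^5 = 0.002724

Final: 0.002724


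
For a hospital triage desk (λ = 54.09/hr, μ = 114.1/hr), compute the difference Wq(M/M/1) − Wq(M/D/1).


ρ = 54.09/114.1 = 0.4741
Wq(M/M/1) = ρ/(μ−λ) = 0.4741/60.01 = 0.007900 hr
Wq(M/D/1) = ρ/(2(μ−λ)) = 0.003950 hr
Savings = 0.007900 − 0.003950 = 0.003950 hr

Final: 0.003950 hr


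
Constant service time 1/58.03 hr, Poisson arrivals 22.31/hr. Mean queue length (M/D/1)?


ρ = 22.31/58.03 = 0.3845
M/D/1: Lq = ρ²/(2(1−ρ)) = 0.1478/(2·0.6155) = 0.12006

Final: 0.12006


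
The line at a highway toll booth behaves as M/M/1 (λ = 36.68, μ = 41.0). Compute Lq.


ρ = 36.68/41.0 = 0.8946
Lq = ρ²/(1−ρ) = 0.8004/0.1054 = 7.5961

Final: 7.5961


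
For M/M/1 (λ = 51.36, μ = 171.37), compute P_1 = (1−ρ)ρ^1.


ρ = 51.36/171.37 = 0.2997
P_n = (1−ρ)·ρ^n = (1 − 0.2997)·0.2997^1 = 0.7003·0.299702 = 0.209881

Final: 0.209881


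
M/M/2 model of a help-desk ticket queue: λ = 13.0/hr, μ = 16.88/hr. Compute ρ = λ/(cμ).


ρ = λ/(cμ) = 13.0/(2·16.88) = 13.0/33.76 = 0.3851

Final: 0.3851


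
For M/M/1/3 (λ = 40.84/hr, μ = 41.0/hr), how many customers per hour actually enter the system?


ρ = 0.9961; P_K = (1−ρ)ρ^3/(1−ρ^4) = 0.248536
λ_eff = λ(1 − P_K) = 40.84·(1 − 0.248536) = 40.84·0.751464 = 30.6898 /hr

Final: 30.6898 /hr


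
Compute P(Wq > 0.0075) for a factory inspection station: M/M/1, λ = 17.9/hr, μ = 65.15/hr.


ρ = 17.9/65.15 = 0.2748
P(Wq > t) = ρ·e^{−(μ−λ)t} = 0.2748·e^{−0.3544}
= 0.2748·0.701612 = 0.192768

Final: 0.192768


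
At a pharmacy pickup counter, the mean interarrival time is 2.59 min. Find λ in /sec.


λ = 1/(interarrival time) in consistent units.
1 second = 0.0166667 min, so λ = 0.0166667/2.59 = 0.006435 per second

Final: 0.006435 /sec


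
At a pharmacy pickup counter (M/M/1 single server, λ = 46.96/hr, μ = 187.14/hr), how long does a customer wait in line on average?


ρ = 46.96/187.14 = 0.2509
Wq = ρ/(μ−λ) = 0.2509/(187.14 − 46.96) = 0.2509/140.18 = 0.001790 hr

Final: 0.001790 hr


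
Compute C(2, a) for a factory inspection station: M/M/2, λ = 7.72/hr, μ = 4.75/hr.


a = λ/μ = 1.6253; ρ = a/2 = 0.8126
P₀ = 0.103368 (from M/M/c formula)
C(c,a) = [a^c/(c!(1−ρ))]·P₀ = [2.64148/(2·0.1874)]·0.103368
= 7.04889·0.103368 = 0.728631

Final: 0.728631


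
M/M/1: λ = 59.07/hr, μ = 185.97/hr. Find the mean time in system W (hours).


W = 1/(μ−λ) = 1/(185.97 − 59.07) = 1/126.90 = 0.007880 hr

Final: 0.007880 hr


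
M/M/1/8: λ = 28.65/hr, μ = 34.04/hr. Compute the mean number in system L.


ρ = 28.65/34.04 = 0.8417
L = ρ[1 − (K+1)ρ^K + Kρ^(K+1)] / [(1−ρ)(1−ρ^(K+1))]
Numerator: 0.8417·(1 − 9·0.251814 + 8·0.211941) = 0.361240
Denominator: (0.1583)·(0.788059) = 0.124784
L = 0.361240/0.124784 = 2.8949

Final: 2.8949


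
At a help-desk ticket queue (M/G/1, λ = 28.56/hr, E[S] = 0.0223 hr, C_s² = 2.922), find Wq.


ρ = λ·E[S] = 28.56·0.0223 = 0.6369
E[S²] = E[S]²(1+C_s²) = 0.0223²·(1+2.922) = 0.001950
Wq = λ·E[S²]/(2(1−ρ)) = 28.56·0.001950/(2·0.3631) = 0.07670 hr

Final: 0.07670 hr


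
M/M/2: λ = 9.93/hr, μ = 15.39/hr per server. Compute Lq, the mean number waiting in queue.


a = λ/μ = 0.6452; ρ = a/2 = 0.3226
P₀ = 0.512159
Lq = P₀·a^c·ρ / (c!·(1−ρ)²) = 0.512159·0.41631·0.3226/(2·0.45885)
= 0.07496

Final: 0.07496


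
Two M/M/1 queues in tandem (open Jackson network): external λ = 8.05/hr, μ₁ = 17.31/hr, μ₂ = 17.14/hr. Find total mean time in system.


Each node sees arrival rate λ = 8.05/hr (tandem ⇒ throughput preserved).
W₁ = 1/(μ₁−λ) = 1/(17.31−8.05) = 0.10799 hr
W₂ = 1/(μ₂−λ) = 1/(17.14−8.05) = 0.11001 hr
W_total = W₁ + W₂ = 0.10799 + 0.11001 = 0.21800 hr

Final: 0.21800 hr


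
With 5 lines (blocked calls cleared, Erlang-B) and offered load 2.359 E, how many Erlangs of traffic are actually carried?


B(5,2.359) = 0.059518 (Erlang-B)
Carried load = a(1 − B) = 2.359·(1 − 0.059518) = 2.359·0.940482 = 2.2186 E

Final: 2.2186 Erlangs


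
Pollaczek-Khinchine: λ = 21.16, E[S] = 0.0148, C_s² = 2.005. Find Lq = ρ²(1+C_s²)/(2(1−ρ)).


ρ = λ·E[S] = 21.16·0.0148 = 0.3132
Lq = ρ²(1+C_s²)/(2(1−ρ)) = 0.09807·(1+2.005)/(2·0.6868)
= 0.09807·3.0050/1.3737 = 0.21455

Final: 0.21455


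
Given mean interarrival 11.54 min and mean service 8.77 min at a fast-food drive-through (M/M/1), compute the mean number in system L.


λ = 60/11.54 = 5.1993 /hr
μ = 60/8.77 = 6.8415 /hr
ρ = λ/μ = 5.1993/6.8415 = 0.7600
L = ρ/(1−ρ) = 0.7600/0.2400 = 3.1661

Final: 3.1661


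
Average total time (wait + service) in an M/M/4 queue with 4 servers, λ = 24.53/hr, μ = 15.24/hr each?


a = 1.6096; ρ = 0.4024; P₀ = 0.197319
Lq = P₀·a^c·ρ/(c!(1−ρ)²) = 0.06218
Wq = Lq/λ = 0.06218/24.53 = 0.002535 hr
W = Wq + 1/μ = 0.002535 + 0.06562 = 0.06815 hr

Final: 0.06815 hr


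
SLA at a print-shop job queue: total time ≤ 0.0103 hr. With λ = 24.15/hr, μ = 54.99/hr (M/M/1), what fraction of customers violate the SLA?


W ~ Exponential(μ−λ) for M/M/1.
μ − λ = 54.99 − 24.15 = 30.8400
P(W > t) = e^{−(μ−λ)t} = e^{−0.3177} = 0.727856

Final: 0.727856


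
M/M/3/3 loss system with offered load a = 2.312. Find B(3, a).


B(c,a) = (a^c/c!) / Σ_{k=0}^{c} a^k/k!
a^3/3! = 2.059739
Σ terms (k=0..3): 1.00000 + 2.31200 + 2.67267 + 2.05974 = 8.044411
B = 2.059739/8.044411 = 0.256046

Final: 0.256046


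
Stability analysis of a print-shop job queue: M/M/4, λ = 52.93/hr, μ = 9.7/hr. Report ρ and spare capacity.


Total capacity cμ = 4·9.7 = 38.80/hr
ρ = λ/(cμ) = 52.93/38.80 = 1.3642
Stable ⇔ ρ < 1: NO
Spare capacity = cμ − λ = 38.80 − 52.93 = -14.13/hr

Final: ρ = 1.3642; unstable; margin = -14.13/hr


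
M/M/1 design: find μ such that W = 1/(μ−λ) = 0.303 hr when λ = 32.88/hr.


W = 1/(μ−λ) ⇒ μ − λ = 1/W = 1/0.303 = 3.3003
μ = λ + 1/W = 32.88 + 3.3003 = 36.1803 per hr

Final: 36.1803 /hr


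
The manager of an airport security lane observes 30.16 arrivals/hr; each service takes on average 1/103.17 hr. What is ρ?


ρ = λ/μ = 30.16/103.17 = 0.2923

Final: 0.2923


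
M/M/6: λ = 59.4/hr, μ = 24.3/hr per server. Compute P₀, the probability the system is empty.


a = λ/μ = 59.4/24.3 = 2.4444; ρ = a/c = 0.4074
Σ_{k=0}^{5} a^k/k! (terms k=0..5) = 1.00000 + 2.44444 + 2.98765 + 2.43439 + 1.48768 + 0.72731 = 11.08147
Tail: a^6/(6!(1−ρ)) = 213.34429/(720·0.5926) = 0.50003
P₀ = 1/(11.08147 + 0.50003) = 1/11.58150 = 0.086345

Final: 0.086345


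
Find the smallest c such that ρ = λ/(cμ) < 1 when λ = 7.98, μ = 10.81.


Stability requires cμ > λ ⇔ c > λ/μ.
λ/μ = 7.98/10.81 = 0.7382
Minimum integer c = ⌊0.7382⌋ + 1 = 1
Check: 1·10.81 = 10.81 > 7.98, while 0·10.81 = 0.00 ≤ 7.98

Final: 1 servers


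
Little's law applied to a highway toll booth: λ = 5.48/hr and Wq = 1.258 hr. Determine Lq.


Lq = λWq = 5.48·1.258 = 6.8938

Final: 6.8938


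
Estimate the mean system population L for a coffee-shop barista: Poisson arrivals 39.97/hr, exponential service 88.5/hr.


ρ = λ/μ = 39.97/88.5 = 0.4516
L = ρ/(1−ρ) = 0.4516/(1 − 0.4516) = 0.4516/0.5484 = 0.8236

Final: 0.8236


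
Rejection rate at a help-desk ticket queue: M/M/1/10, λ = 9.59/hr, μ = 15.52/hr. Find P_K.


ρ = λ/μ = 9.59/15.52 = 0.6179
P_K = (1−ρ)ρ^K/(1−ρ^(K+1)) = (0.3821·0.008115)/(1 − 0.005014)
= 0.003101/0.994986 = 0.003116

Final: 0.003116


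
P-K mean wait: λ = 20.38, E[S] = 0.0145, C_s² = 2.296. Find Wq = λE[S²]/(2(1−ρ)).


ρ = λ·E[S] = 20.38·0.0145 = 0.2955
E[S²] = E[S]²(1+C_s²) = 0.0145²·(1+2.296) = 0.0006930
Wq = λ·E[S²]/(2(1−ρ)) = 20.38·0.0006930/(2·0.7045) = 0.01002 hr

Final: 0.01002 hr


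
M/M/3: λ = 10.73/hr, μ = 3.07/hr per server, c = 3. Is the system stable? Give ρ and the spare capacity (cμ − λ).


Total capacity cμ = 3·3.07 = 9.21/hr
ρ = λ/(cμ) = 10.73/9.21 = 1.1650
Stable ⇔ ρ < 1: NO
Spare capacity = cμ − λ = 9.21 − 10.73 = -1.52/hr

Final: ρ = 1.1650; unstable; margin = -1.52/hr


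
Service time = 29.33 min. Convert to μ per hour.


μ = 1/(service time) in consistent units.
1 hour = 60 min, so μ = 60/29.33 = 2.0457 per hour

Final: 2.0457 /hr


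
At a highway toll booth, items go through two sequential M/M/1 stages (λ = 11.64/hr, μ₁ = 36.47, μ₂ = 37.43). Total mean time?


Each node sees arrival rate λ = 11.64/hr (tandem ⇒ throughput preserved).
W₁ = 1/(μ₁−λ) = 1/(36.47−11.64) = 0.04027 hr
W₂ = 1/(μ₂−λ) = 1/(37.43−11.64) = 0.03877 hr
W_total = W₁ + W₂ = 0.04027 + 0.03877 = 0.07905 hr

Final: 0.07905 hr


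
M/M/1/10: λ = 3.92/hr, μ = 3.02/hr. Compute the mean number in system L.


ρ = 3.92/3.02 = 1.2980
L = ρ[1 − (K+1)ρ^K + Kρ^(K+1)] / [(1−ρ)(1−ρ^(K+1))]
Numerator: 1.2980·(1 − 11·13.576607 + 10·17.622615) = 36.193126
Denominator: (-0.2980)·(-16.622615) = 4.953760
L = 36.193126/4.953760 = 7.3062

Final: 7.3062


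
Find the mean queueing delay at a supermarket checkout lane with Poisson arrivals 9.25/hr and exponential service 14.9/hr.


ρ = 9.25/14.9 = 0.6208
Wq = ρ/(μ−λ) = 0.6208/(14.9 − 9.25) = 0.6208/5.65 = 0.1099 hr

Final: 0.1099 hr


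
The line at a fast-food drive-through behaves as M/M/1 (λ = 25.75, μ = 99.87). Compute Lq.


ρ = 25.75/99.87 = 0.2578
Lq = ρ²/(1−ρ) = 0.06648/0.7422 = 0.08957

Final: 0.08957


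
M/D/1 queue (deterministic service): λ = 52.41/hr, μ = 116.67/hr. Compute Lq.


ρ = 52.41/116.67 = 0.4492
M/D/1: Lq = ρ²/(2(1−ρ)) = 0.2018/(2·0.5508) = 0.18319

Final: 0.18319


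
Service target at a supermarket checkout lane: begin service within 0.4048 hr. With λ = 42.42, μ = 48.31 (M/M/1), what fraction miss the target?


ρ = 42.42/48.31 = 0.8781
P(Wq > t) = ρ·e^{−(μ−λ)t} = 0.8781·e^{−2.3843}
= 0.8781·0.092156 = 0.080920

Final: 0.080920


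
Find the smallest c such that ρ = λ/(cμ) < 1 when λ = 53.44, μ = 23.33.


Stability requires cμ > λ ⇔ c > λ/μ.
λ/μ = 53.44/23.33 = 2.2906
Minimum integer c = ⌊2.2906⌋ + 1 = 3
Check: 3·23.33 = 69.99 > 53.44, while 2·23.33 = 46.66 ≤ 53.44

Final: 3 servers


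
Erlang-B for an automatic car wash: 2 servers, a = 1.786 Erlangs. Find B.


B(c,a) = (a^c/c!) / Σ_{k=0}^{c} a^k/k!
a^2/2! = 1.594898
Σ terms (k=0..2): 1.00000 + 1.78600 + 1.59490 = 4.380898
B = 1.594898/4.380898 = 0.364057

Final: 0.364057


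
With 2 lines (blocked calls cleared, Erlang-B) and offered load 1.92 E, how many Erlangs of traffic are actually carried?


B(2,1.92) = 0.386967 (Erlang-B)
Carried load = a(1 − B) = 1.92·(1 − 0.386967) = 1.92·0.613033 = 1.1770 E

Final: 1.1770 Erlangs


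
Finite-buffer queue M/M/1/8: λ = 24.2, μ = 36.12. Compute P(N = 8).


ρ = λ/μ = 24.2/36.12 = 0.6700
P_K = (1−ρ)ρ^K/(1−ρ^(K+1)) = (0.3300·0.040601)/(1 − 0.027202)
= 0.013399/0.972798 = 0.013774

Final: 0.013774


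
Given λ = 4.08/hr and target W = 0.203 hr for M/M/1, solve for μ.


W = 1/(μ−λ) ⇒ μ − λ = 1/W = 1/0.203 = 4.9261
μ = λ + 1/W = 4.08 + 4.9261 = 9.0061 per hr

Final: 9.0061 /hr


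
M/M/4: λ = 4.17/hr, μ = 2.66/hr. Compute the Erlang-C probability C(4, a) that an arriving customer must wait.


a = λ/μ = 1.5677; ρ = a/4 = 0.3919
P₀ = 0.206082 (from M/M/c formula)
C(c,a) = [a^c/(c!(1−ρ))]·P₀ = [6.03973/(24·0.6081)]·0.206082
= 0.41385·0.206082 = 0.085287

Final: 0.085287


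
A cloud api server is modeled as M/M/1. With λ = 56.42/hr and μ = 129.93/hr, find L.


ρ = λ/μ = 56.42/129.93 = 0.4342
L = ρ/(1−ρ) = 0.4342/(1 − 0.4342) = 0.4342/0.5658 = 0.7675

Final: 0.7675


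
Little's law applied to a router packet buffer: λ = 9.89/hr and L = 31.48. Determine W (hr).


W = L/λ = 31.48/9.89 = 3.1830 hr

Final: 3.1830 hr


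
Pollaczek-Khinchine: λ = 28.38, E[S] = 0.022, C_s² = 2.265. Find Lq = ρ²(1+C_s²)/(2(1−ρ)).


ρ = λ·E[S] = 28.38·0.022 = 0.6244
Lq = ρ²(1+C_s²)/(2(1−ρ)) = 0.3898·(1+2.265)/(2·0.3756)
= 0.3898·3.2650/0.7513 = 1.69415

Final: 1.69415


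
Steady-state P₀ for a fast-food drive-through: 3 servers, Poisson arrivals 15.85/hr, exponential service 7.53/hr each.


a = λ/μ = 15.85/7.53 = 2.1049; ρ = a/c = 0.7016
Σ_{k=0}^{2} a^k/k! (terms k=0..2) = 1.00000 + 2.10491 + 2.21533 = 5.32024
Tail: a^3/(3!(1−ρ)) = 9.32616/(6·0.2984) = 5.20964
P₀ = 1/(5.32024 + 5.20964) = 1/10.52989 = 0.094968

Final: 0.094968


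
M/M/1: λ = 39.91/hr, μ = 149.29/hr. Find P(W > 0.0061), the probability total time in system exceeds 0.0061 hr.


W ~ Exponential(μ−λ) for M/M/1.
μ − λ = 149.29 − 39.91 = 109.3800
P(W > t) = e^{−(μ−λ)t} = e^{−0.6672} = 0.513134

Final: 0.513134


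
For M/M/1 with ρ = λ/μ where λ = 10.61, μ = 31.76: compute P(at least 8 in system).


ρ = 10.61/31.76 = 0.3341
P(N ≥ n) = ρ^n = 0.3341^8 = 0.0001551

Final: 0.0001551


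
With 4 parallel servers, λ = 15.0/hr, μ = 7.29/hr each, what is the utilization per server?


ρ = λ/(cμ) = 15.0/(4·7.29) = 15.0/29.16 = 0.5144

Final: 0.5144


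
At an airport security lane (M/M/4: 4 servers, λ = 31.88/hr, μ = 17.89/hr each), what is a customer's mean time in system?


a = 1.7820; ρ = 0.4455; P₀ = 0.164727
Lq = P₀·a^c·ρ/(c!(1−ρ)²) = 0.10028
Wq = Lq/λ = 0.10028/31.88 = 0.003146 hr
W = Wq + 1/μ = 0.003146 + 0.05590 = 0.05904 hr

Final: 0.05904 hr


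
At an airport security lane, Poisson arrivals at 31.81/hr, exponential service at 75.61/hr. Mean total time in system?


W = 1/(μ−λ) = 1/(75.61 − 31.81) = 1/43.80 = 0.02283 hr

Final: 0.02283 hr


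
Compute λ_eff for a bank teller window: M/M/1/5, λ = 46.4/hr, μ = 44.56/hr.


ρ = 1.0413; P_K = (1−ρ)ρ^5/(1−ρ^6) = 0.183969
λ_eff = λ(1 − P_K) = 46.4·(1 − 0.183969) = 46.4·0.816031 = 37.8638 /hr

Final: 37.8638 /hr


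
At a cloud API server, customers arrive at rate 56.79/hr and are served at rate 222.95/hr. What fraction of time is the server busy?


ρ = λ/μ = 56.79/222.95 = 0.2547

Final: 0.2547


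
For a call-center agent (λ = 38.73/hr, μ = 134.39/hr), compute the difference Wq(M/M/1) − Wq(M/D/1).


ρ = 38.73/134.39 = 0.2882
Wq(M/M/1) = ρ/(μ−λ) = 0.2882/95.66 = 0.003013 hr
Wq(M/D/1) = ρ/(2(μ−λ)) = 0.001506 hr
Savings = 0.003013 − 0.001506 = 0.001506 hr

Final: 0.001506 hr


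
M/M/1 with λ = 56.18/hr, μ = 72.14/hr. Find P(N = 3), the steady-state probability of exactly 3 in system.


ρ = 56.18/72.14 = 0.7788
P_n = (1−ρ)·ρ^n = (1 − 0.7788)·0.7788^3 = 0.2212·0.472299 = 0.104490

Final: 0.104490


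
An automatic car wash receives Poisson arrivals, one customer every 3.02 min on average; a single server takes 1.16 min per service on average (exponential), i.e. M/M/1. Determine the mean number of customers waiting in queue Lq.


λ = 60/3.02 = 19.8675 /hr
μ = 60/1.16 = 51.7241 /hr
ρ = λ/μ = 19.8675/51.7241 = 0.3841
Lq = ρ²/(1−ρ) = 0.1475/0.6159 = 0.2395

Final: 0.2395


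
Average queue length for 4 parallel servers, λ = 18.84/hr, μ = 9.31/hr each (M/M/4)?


a = λ/μ = 2.0236; ρ = a/4 = 0.5059
P₀ = 0.127121
Lq = P₀·a^c·ρ / (c!·(1−ρ)²) = 0.127121·16.76968·0.5059/(24·0.24413)
= 0.18407

Final: 0.18407


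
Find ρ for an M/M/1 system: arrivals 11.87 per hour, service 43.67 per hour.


ρ = λ/μ = 11.87/43.67 = 0.2718

Final: 0.2718


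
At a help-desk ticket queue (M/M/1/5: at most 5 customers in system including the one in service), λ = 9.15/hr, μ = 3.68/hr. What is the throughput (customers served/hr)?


ρ = 2.4864; P_K = (1−ρ)ρ^5/(1−ρ^6) = 0.600355
λ_eff = λ(1 − P_K) = 9.15·(1 − 0.600355) = 9.15·0.399645 = 3.6568 /hr

Final: 3.6568 /hr


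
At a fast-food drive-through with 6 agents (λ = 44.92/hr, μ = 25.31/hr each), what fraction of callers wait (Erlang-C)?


a = λ/μ = 1.7748; ρ = a/6 = 0.2958
P₀ = 0.169398 (from M/M/c formula)
C(c,a) = [a^c/(c!(1−ρ))]·P₀ = [31.25256/(720·0.7042)]·0.169398
= 0.06164·0.169398 = 0.010442

Final: 0.010442


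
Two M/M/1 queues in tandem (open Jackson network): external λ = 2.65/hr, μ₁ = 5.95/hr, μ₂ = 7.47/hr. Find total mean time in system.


Each node sees arrival rate λ = 2.65/hr (tandem ⇒ throughput preserved).
W₁ = 1/(μ₁−λ) = 1/(5.95−2.65) = 0.30303 hr
W₂ = 1/(μ₂−λ) = 1/(7.47−2.65) = 0.20747 hr
W_total = W₁ + W₂ = 0.30303 + 0.20747 = 0.51050 hr

Final: 0.51050 hr


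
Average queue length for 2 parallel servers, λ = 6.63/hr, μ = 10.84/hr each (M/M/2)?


a = λ/μ = 0.6116; ρ = a/2 = 0.3058
P₀ = 0.531614
Lq = P₀·a^c·ρ / (c!·(1−ρ)²) = 0.531614·0.37408·0.3058/(2·0.48190)
= 0.06310

Final: 0.06310


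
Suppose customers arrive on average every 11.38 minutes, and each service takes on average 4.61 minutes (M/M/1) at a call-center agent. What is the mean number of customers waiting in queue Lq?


λ = 60/11.38 = 5.2724 /hr
μ = 60/4.61 = 13.0152 /hr
ρ = λ/μ = 5.2724/13.0152 = 0.4051
Lq = ρ²/(1−ρ) = 0.1641/0.5949 = 0.2758

Final: 0.2758


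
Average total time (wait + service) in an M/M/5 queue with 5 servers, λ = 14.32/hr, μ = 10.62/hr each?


a = 1.3484; ρ = 0.2697; P₀ = 0.259424
Lq = P₀·a^c·ρ/(c!(1−ρ)²) = 0.004872
Wq = Lq/λ = 0.004872/14.32 = 0.0003403 hr
W = Wq + 1/μ = 0.0003403 + 0.09416 = 0.09450 hr

Final: 0.09450 hr


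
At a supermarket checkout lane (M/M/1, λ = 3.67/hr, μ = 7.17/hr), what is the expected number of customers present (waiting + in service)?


ρ = λ/μ = 3.67/7.17 = 0.5119
L = ρ/(1−ρ) = 0.5119/(1 − 0.5119) = 0.5119/0.4881 = 1.0486

Final: 1.0486


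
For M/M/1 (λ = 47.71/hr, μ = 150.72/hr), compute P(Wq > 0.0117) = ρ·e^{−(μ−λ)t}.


ρ = 47.71/150.72 = 0.3165
P(Wq > t) = ρ·e^{−(μ−λ)t} = 0.3165·e^{−1.2052}
= 0.3165·0.299627 = 0.094846

Final: 0.094846


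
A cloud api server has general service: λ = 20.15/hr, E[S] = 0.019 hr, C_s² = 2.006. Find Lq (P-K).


ρ = λ·E[S] = 20.15·0.019 = 0.3828
Lq = ρ²(1+C_s²)/(2(1−ρ)) = 0.1466·(1+2.006)/(2·0.6172)
= 0.1466·3.0060/1.2343 = 0.35696

Final: 0.35696


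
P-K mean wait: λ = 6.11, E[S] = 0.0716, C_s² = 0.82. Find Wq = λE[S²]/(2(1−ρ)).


ρ = λ·E[S] = 6.11·0.0716 = 0.4375
E[S²] = E[S]²(1+C_s²) = 0.0716²·(1+0.82) = 0.009330
Wq = λ·E[S²]/(2(1−ρ)) = 6.11·0.009330/(2·0.5625) = 0.05067 hr

Final: 0.05067 hr


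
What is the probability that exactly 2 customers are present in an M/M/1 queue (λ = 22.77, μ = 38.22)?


ρ = 22.77/38.22 = 0.5958
P_n = (1−ρ)·ρ^n = (1 − 0.5958)·0.5958^2 = 0.4042·0.354932 = 0.143477

Final: 0.143477


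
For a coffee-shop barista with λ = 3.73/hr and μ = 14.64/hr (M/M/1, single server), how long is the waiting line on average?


ρ = 3.73/14.64 = 0.2548
Lq = ρ²/(1−ρ) = 0.06491/0.7452 = 0.08711

Final: 0.08711


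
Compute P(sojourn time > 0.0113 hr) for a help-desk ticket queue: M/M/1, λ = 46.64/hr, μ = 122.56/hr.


W ~ Exponential(μ−λ) for M/M/1.
μ − λ = 122.56 − 46.64 = 75.9200
P(W > t) = e^{−(μ−λ)t} = e^{−0.8579} = 0.424053

Final: 0.424053


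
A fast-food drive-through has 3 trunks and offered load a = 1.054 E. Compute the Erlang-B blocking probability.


B(c,a) = (a^c/c!) / Σ_{k=0}^{c} a^k/k!
a^3/3! = 0.195151
Σ terms (k=0..3): 1.00000 + 1.05400 + 0.55546 + 0.19515 = 2.804609
B = 0.195151/2.804609 = 0.069582

Final: 0.069582


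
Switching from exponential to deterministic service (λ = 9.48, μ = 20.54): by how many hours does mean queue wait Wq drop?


ρ = 9.48/20.54 = 0.4615
Wq(M/M/1) = ρ/(μ−λ) = 0.4615/11.06 = 0.04173 hr
Wq(M/D/1) = ρ/(2(μ−λ)) = 0.02087 hr
Savings = 0.04173 − 0.02087 = 0.02087 hr

Final: 0.02087 hr


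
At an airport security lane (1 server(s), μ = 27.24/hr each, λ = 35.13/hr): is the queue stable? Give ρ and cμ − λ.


Total capacity cμ = 1·27.24 = 27.24/hr
ρ = λ/(cμ) = 35.13/27.24 = 1.2896
Stable ⇔ ρ < 1: NO
Spare capacity = cμ − λ = 27.24 − 35.13 = -7.89/hr

Final: ρ = 1.2896; unstable; margin = -7.89/hr


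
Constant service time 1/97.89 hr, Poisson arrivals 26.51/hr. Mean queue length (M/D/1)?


ρ = 26.51/97.89 = 0.2708
M/D/1: Lq = ρ²/(2(1−ρ)) = 0.07334/(2·0.7292) = 0.05029

Final: 0.05029


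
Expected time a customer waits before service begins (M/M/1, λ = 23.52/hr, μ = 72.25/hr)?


ρ = 23.52/72.25 = 0.3255
Wq = ρ/(μ−λ) = 0.3255/(72.25 − 23.52) = 0.3255/48.73 = 0.006680 hr

Final: 0.006680 hr


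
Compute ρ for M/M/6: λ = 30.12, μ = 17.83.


ρ = λ/(cμ) = 30.12/(6·17.83) = 30.12/106.98 = 0.2815

Final: 0.2815


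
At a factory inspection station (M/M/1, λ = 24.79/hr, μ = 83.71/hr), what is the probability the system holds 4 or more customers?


ρ = 24.79/83.71 = 0.2961
P(N ≥ n) = ρ^n = 0.2961^4 = 0.007691

Final: 0.007691


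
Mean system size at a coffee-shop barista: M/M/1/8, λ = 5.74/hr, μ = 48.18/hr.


ρ = 5.74/48.18 = 0.1191
L = ρ[1 − (K+1)ρ^K + Kρ^(K+1)] / [(1−ρ)(1−ρ^(K+1))]
Numerator: 0.1191·(1 − 9·0.00000004058 + 8·0.000000004835) = 0.119137
Denominator: (0.8809)·(1.000000) = 0.880863
L = 0.119137/0.880863 = 0.1352

Final: 0.1352


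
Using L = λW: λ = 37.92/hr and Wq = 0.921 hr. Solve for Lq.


Lq = λWq = 37.92·0.921 = 34.9243

Final: 34.9243


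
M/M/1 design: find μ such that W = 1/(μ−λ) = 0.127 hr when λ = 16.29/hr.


W = 1/(μ−λ) ⇒ μ − λ = 1/W = 1/0.127 = 7.8740
μ = λ + 1/W = 16.29 + 7.8740 = 24.1640 per hr

Final: 24.1640 /hr


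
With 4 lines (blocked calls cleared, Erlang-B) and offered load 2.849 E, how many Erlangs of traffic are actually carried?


B(4,2.849) = 0.189231 (Erlang-B)
Carried load = a(1 − B) = 2.849·(1 − 0.189231) = 2.849·0.810769 = 2.3099 E

Final: 2.3099 Erlangs


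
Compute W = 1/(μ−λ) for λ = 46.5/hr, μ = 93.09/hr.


W = 1/(μ−λ) = 1/(93.09 − 46.5) = 1/46.59 = 0.02146 hr

Final: 0.02146 hr


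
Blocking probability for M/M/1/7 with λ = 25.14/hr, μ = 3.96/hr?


ρ = λ/μ = 25.14/3.96 = 6.3485
P_K = (1−ρ)ρ^K/(1−ρ^(K+1)) = (-5.3485·415614.424506)/(1 − 2638521.876786)
= -2222907.452280/-2638520.876786 = 0.842482

Final: 0.842482


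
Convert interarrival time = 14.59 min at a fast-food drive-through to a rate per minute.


λ = 1/(interarrival time) in consistent units.
1 minute = 1 min, so λ = 1/14.59 = 0.06854 per minute

Final: 0.06854 /min


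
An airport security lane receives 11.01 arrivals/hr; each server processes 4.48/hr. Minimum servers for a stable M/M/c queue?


Stability requires cμ > λ ⇔ c > λ/μ.
λ/μ = 11.01/4.48 = 2.4576
Minimum integer c = ⌊2.4576⌋ + 1 = 3
Check: 3·4.48 = 13.44 > 11.01, while 2·4.48 = 8.96 ≤ 11.01

Final: 3 servers


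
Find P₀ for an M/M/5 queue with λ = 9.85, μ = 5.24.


a = λ/μ = 9.85/5.24 = 1.8798; ρ = a/c = 0.3760
Σ_{k=0}^{4} a^k/k! (terms k=0..4) = 1.00000 + 1.87977 + 1.76677 + 1.10704 + 0.52025 = 6.27383
Tail: a^5/(5!(1−ρ)) = 23.47063/(120·0.6240) = 0.31342
P₀ = 1/(6.27383 + 0.31342) = 1/6.58725 = 0.151808

Final: 0.151808


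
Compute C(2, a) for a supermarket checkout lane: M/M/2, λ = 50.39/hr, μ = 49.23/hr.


a = λ/μ = 1.0236; ρ = a/2 = 0.5118
P₀ = 0.322943 (from M/M/c formula)
C(c,a) = [a^c/(c!(1−ρ))]·P₀ = [1.04768/(2·0.4882)]·0.322943
= 1.07296·0.322943 = 0.346505

Final: 0.346505


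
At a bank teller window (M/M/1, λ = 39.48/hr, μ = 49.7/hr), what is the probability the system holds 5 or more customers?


ρ = 39.48/49.7 = 0.7944
P(N ≥ n) = ρ^n = 0.7944^5 = 0.316303

Final: 0.316303


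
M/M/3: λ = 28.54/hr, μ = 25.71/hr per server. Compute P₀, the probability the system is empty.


a = λ/μ = 28.54/25.71 = 1.1101; ρ = a/c = 0.3700
Σ_{k=0}^{2} a^k/k! (terms k=0..2) = 1.00000 + 1.11007 + 0.61613 = 2.72621
Tail: a^3/(3!(1−ρ)) = 1.36790/(6·0.6300) = 0.36189
P₀ = 1/(2.72621 + 0.36189) = 1/3.08810 = 0.323824

Final: 0.323824
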